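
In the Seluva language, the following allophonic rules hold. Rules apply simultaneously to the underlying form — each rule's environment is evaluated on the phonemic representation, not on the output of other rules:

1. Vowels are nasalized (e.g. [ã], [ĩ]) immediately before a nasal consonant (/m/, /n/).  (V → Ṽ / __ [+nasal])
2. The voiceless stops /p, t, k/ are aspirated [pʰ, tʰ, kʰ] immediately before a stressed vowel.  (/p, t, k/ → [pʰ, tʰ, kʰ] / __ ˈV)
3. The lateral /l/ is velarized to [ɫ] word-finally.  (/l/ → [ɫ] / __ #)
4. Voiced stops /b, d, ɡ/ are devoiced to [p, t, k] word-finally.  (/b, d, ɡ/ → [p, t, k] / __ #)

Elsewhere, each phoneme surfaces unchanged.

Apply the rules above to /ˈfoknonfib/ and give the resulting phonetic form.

/f/ — not in any rule's target class → [f].
/o/ (between /f/ and /k/): rule 1 targets it, but not before a nasal consonant → unchanged [o].
/k/ — between /o/ and /n/; rule 2 does not apply here → [k].
/n/ (between /k/ and /o/) is unaffected → [n].
/o/ (between /n/ and /n/) occurs before a nasal consonant → [õ] by rule 1.
/n/ stays [n].
/f/ (between /n/ and /i/): no rule targets it → [f].
/i/ (between /f/ and /b/) fails the environment for rule 1, so it stays [i].
Rule 4 applies to /b/ (word-final: word-finally) → [p].

[ˈfoknõnfip]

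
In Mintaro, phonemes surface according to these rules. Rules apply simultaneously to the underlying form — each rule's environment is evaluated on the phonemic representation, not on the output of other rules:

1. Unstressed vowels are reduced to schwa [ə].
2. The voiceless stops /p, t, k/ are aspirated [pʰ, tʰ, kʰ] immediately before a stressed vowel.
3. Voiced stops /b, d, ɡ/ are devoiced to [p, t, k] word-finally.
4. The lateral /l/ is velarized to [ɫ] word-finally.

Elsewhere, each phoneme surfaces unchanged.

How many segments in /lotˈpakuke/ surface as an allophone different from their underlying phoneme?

Segments that undergo a rule: /o/ → [ə] (rule 1); /p/ → [pʰ] (rule 2); /u/ → [ə] (rule 1); /e/ → [ə] (rule 1).
All other segments surface unchanged.

4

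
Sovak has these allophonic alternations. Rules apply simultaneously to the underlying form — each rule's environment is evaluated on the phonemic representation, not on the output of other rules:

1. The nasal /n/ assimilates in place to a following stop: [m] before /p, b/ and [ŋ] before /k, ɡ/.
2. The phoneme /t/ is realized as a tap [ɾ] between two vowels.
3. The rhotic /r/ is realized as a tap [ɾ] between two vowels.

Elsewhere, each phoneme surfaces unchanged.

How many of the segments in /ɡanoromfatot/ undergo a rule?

2

Segments that undergo a rule: /r/ → [ɾ] (rule 3); /t/ → [ɾ] (rule 2).
All other segments surface unchanged.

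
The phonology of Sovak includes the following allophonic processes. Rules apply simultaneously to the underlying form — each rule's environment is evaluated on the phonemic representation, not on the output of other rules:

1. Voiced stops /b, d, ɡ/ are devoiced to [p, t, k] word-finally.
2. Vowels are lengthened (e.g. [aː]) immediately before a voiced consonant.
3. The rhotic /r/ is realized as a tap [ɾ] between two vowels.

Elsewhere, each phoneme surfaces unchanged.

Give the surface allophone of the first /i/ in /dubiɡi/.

[iː]

/i/ (between /b/ and /ɡ/) occurs before a voiced consonant → [iː] by rule 2.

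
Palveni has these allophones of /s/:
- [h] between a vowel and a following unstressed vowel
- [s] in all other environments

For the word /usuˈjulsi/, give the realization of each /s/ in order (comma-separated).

Occurrence 1 (position 2): between a vowel and a following unstressed vowel → [h].
Occurrence 2 (position 7): no conditioning environment matches → elsewhere allophone [s].

[h], [s]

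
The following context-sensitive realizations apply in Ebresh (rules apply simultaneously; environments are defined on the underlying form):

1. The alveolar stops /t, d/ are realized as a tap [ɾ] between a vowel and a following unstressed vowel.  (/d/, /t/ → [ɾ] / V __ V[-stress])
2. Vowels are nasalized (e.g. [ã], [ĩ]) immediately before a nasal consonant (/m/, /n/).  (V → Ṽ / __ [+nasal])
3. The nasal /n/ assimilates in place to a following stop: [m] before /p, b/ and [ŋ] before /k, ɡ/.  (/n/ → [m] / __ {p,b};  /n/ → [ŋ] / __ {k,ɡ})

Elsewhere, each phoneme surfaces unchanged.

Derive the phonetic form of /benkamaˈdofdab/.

[bẽŋkãmaˈdofdab]

/e/ (between /b/ and /n/): before a nasal consonant, so rule 2 applies → [ẽ].
/n/ meets the environment for rule 3 (before a labial or velar stop) → [ŋ].
Rule 2 applies to /a/ (between /k/ and /m/: before a nasal consonant) → [ã].
/a/ — between /m/ and /d/; rule 2 does not apply here → [a].
/d/ (between /a/ and /o/) is in the target of rule 1 but the environment (between a vowel and a following unstressed vowel) is not met → [d].
/o/ (between /d/ and /f/) is in the target of rule 2 but the environment (before a nasal consonant) is not met → [o].
/d/ — between /f/ and /a/; rule 1 does not apply here → [d].
/a/ (between /d/ and /b/) is in the target of rule 2 but the environment (before a nasal consonant) is not met → [a].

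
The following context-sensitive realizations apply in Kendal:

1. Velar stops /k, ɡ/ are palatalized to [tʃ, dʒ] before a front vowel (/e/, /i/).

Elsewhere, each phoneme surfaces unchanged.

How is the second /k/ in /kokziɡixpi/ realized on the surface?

[k]

/k/ — between /o/ and /z/; rule 1 does not apply here → [k].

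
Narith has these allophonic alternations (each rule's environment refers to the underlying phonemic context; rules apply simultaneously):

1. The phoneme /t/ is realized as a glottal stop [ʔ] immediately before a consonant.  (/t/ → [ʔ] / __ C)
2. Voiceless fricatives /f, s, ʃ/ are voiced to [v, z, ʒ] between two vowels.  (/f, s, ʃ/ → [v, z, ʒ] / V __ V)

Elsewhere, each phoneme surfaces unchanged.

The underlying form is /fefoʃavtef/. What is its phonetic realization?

/f/ (word-initial) fails the environment for rule 2, so it stays [f].
Rule 2 applies to /f/ (between /e/ and /o/: between two vowels) → [v].
/ʃ/ (between /o/ and /a/) occurs between two vowels → [ʒ] by rule 2.
/t/ (between /v/ and /e/) fails the environment for rule 1, so it stays [t].
/f/ (word-final) is in the target of rule 2 but the environment (between two vowels) is not met → [f].

[fevoʒavtef]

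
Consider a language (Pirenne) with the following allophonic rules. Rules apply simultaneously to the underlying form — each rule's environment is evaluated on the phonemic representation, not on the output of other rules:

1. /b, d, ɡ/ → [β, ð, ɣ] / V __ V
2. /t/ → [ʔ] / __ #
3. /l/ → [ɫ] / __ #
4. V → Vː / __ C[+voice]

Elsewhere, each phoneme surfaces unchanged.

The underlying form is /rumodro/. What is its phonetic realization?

/u/ meets the environment for rule 4 (before a voiced consonant) → [uː].
/o/ (between /m/ and /d/): before a voiced consonant, so rule 4 applies → [oː].
/d/ (between /o/ and /r/): rule 1 targets it, but not between two vowels → unchanged [d].
/o/ — word-final; rule 4 does not apply here → [o].

[ruːmoːdro]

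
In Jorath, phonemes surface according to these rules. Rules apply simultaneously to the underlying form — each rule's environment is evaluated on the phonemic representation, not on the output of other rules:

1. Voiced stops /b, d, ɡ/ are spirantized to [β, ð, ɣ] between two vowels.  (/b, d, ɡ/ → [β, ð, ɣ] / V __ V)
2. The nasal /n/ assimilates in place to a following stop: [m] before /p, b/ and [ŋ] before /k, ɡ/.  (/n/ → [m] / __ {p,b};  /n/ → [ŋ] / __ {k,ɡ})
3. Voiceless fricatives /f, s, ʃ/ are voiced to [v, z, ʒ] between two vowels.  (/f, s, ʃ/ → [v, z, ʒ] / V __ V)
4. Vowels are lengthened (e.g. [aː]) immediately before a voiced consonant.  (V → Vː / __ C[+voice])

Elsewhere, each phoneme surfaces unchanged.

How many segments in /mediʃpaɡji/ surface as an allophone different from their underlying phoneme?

Segments that undergo a rule: /e/ → [eː] (rule 4); /d/ → [ð] (rule 1); /a/ → [aː] (rule 4).
All other segments surface unchanged.

3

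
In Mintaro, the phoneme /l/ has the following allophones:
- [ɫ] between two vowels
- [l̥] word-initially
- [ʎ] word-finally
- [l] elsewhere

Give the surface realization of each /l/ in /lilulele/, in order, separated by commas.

[l̥], [ɫ], [ɫ], [ɫ]

Occurrence 1 (position 1): word-initially → [l̥].
Occurrence 2 (position 3): between two vowels → [ɫ].
Occurrence 3 (position 5): between two vowels → [ɫ].
Occurrence 4 (position 7): between two vowels → [ɫ].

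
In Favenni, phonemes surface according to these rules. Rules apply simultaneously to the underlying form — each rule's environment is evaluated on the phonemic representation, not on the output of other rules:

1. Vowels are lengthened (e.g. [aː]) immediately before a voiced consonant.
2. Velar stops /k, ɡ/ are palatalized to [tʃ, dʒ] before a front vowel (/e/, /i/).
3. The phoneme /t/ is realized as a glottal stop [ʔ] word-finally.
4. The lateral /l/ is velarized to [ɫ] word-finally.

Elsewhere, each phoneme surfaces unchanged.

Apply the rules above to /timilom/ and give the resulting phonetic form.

[tiːmiːloːm]

/t/ (word-initial) fails the environment for rule 3, so it stays [t].
/i/ meets the environment for rule 1 (before a voiced consonant) → [iː].
/i/ (between /m/ and /l/) occurs before a voiced consonant → [iː] by rule 1.
/l/ (between /i/ and /o/) fails the environment for rule 4, so it stays [l].
/o/ (between /l/ and /m/): before a voiced consonant, so rule 1 applies → [oː].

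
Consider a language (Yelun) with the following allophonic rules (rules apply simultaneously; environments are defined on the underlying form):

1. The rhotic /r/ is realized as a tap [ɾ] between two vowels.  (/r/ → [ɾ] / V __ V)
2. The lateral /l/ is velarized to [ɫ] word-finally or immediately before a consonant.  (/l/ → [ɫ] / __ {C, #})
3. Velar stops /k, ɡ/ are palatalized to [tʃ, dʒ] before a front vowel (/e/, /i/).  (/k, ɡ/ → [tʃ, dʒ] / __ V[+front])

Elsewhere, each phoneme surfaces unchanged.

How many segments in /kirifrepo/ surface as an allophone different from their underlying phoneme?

Segments that undergo a rule: /k/ → [tʃ] (rule 3); /r/ → [ɾ] (rule 1).
All other segments surface unchanged.

2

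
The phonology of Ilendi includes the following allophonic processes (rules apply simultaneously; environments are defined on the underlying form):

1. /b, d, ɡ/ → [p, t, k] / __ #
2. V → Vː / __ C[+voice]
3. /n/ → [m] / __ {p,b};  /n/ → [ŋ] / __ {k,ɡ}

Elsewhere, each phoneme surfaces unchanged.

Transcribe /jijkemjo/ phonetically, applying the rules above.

[jiːjkeːmjo]

/j/ (word-initial) is unaffected → [j].
/i/ (between /j/ and /j/) occurs before a voiced consonant → [iː] by rule 2.
/j/ (between /i/ and /k/): no rule targets it → [j].
/k/ (between /j/ and /e/) is unaffected → [k].
/e/ (between /k/ and /m/): before a voiced consonant, so rule 2 applies → [eː].
/m/ (between /e/ and /j/) is unaffected → [m].
/j/ stays [j].
/o/ — word-final; rule 2 does not apply here → [o].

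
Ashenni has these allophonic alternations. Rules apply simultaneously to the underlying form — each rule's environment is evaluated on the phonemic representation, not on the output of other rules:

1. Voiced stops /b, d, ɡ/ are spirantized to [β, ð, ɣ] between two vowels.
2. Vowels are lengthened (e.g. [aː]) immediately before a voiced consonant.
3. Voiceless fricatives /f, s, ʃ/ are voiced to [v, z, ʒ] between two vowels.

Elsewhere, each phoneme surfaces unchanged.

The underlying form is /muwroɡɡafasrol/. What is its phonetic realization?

[muːwroːɡɡavasroːl]

/m/ stays [m].
/u/ meets the environment for rule 2 (before a voiced consonant) → [uː].
/w/ (between /u/ and /r/) is unaffected → [w].
/r/ (between /w/ and /o/) is unaffected → [r].
Rule 2 applies to /o/ (between /r/ and /ɡ/: before a voiced consonant) → [oː].
/ɡ/ — between /o/ and /ɡ/; rule 1 does not apply here → [ɡ].
/ɡ/ (between /ɡ/ and /a/) fails the environment for rule 1, so it stays [ɡ].
/a/ (between /ɡ/ and /f/): rule 2 targets it, but not before a voiced consonant → unchanged [a].
Rule 3 applies to /f/ (between /a/ and /a/: between two vowels) → [v].
/a/ (between /f/ and /s/) is in the target of rule 2 but the environment (before a voiced consonant) is not met → [a].
/s/ (between /a/ and /r/): rule 3 targets it, but not between two vowels → unchanged [s].
/r/ stays [r].
/o/ meets the environment for rule 2 (before a voiced consonant) → [oː].
/l/ stays [l].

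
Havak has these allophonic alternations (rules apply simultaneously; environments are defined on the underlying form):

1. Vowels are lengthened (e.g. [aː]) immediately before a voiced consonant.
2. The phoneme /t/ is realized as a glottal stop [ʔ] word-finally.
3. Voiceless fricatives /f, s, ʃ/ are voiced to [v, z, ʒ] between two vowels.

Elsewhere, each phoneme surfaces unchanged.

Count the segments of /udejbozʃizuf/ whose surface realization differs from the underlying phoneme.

Segments that undergo a rule: /u/ → [uː] (rule 1); /e/ → [eː] (rule 1); /o/ → [oː] (rule 1); /i/ → [iː] (rule 1).
All other segments surface unchanged.

4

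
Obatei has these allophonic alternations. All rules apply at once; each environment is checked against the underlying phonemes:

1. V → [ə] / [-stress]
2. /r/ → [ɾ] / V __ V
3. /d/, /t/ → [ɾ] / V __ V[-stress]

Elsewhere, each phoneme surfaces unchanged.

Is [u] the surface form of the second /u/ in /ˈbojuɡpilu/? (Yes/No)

/u/ — word-final, in an unstressed syllable — surfaces as [ə] (rule 1).
The actual realization is [ə], not [u].

No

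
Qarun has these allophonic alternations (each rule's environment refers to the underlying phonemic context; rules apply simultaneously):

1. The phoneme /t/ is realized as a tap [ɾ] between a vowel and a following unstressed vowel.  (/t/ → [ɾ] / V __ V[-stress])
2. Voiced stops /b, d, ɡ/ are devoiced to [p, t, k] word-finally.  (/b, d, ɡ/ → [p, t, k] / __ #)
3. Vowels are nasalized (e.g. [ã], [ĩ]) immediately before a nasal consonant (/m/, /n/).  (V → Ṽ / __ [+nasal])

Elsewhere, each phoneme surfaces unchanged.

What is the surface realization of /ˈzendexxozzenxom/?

/z/ — not in any rule's target class → [z].
/e/ (between /z/ and /n/) occurs before a nasal consonant → [ẽ] by rule 3.
/n/ — not in any rule's target class → [n].
/d/ — between /n/ and /e/; rule 2 does not apply here → [d].
/e/ (between /d/ and /x/) is in the target of rule 3 but the environment (before a nasal consonant) is not met → [e].
/x/ stays [x].
/x/ stays [x].
/o/ (between /x/ and /z/): rule 3 targets it, but not before a nasal consonant → unchanged [o].
/z/ — not in any rule's target class → [z].
/z/ — not in any rule's target class → [z].
/e/ — between /z/ and /n/, before a nasal consonant — surfaces as [ẽ] (rule 3).
/n/ (between /e/ and /x/): no rule targets it → [n].
/x/ (between /n/ and /o/) is unaffected → [x].
/o/ — between /x/ and /m/, before a nasal consonant — surfaces as [õ] (rule 3).
/m/ (word-final) is unaffected → [m].

[ˈzẽndexxozzẽnxõm]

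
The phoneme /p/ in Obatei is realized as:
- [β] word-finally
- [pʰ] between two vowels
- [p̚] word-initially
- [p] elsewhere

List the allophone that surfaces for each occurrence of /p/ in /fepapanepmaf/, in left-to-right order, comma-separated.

[pʰ], [pʰ], [p]

Occurrence 1 (position 3): between two vowels → [pʰ].
Occurrence 2 (position 5): between two vowels → [pʰ].
Occurrence 3 (position 9): no conditioning environment matches → elsewhere allophone [p].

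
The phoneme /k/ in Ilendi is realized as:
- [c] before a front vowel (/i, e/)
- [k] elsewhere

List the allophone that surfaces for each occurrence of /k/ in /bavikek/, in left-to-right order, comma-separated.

Occurrence 1 (position 5): before a front vowel → [c].
Occurrence 2 (position 7): no conditioning environment matches → elsewhere allophone [k].

[c], [k]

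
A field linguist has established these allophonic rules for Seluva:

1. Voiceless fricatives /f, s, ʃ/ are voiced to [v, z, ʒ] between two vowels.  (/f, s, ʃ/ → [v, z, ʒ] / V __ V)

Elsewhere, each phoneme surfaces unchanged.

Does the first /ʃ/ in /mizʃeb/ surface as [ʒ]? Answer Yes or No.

/ʃ/ (between /z/ and /e/) is in the target of rule 1 but the environment (between two vowels) is not met → [ʃ].
The actual realization is [ʃ], not [ʒ].

No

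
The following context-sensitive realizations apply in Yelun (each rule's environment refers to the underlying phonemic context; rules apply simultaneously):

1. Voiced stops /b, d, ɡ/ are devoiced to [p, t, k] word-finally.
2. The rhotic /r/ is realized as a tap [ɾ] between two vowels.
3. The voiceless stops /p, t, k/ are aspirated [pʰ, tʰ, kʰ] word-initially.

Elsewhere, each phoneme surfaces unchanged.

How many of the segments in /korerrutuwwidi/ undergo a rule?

2

Segments that undergo a rule: /k/ → [kʰ] (rule 3); /r/ → [ɾ] (rule 2).
All other segments surface unchanged.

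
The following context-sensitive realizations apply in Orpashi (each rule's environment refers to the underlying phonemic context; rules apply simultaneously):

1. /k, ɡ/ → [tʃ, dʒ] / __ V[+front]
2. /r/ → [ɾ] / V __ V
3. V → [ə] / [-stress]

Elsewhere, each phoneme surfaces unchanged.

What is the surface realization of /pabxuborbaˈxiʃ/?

[pəbxəbərbəˈxiʃ]

/p/ (word-initial) is unaffected → [p].
/a/ (between /p/ and /b/): in an unstressed syllable, so rule 3 applies → [ə].
/b/ stays [b].
/x/ (between /b/ and /u/): no rule targets it → [x].
/u/ meets the environment for rule 3 (in an unstressed syllable) → [ə].
/b/ stays [b].
/o/ (between /b/ and /r/) occurs in an unstressed syllable → [ə] by rule 3.
/r/ — between /o/ and /b/; rule 2 does not apply here → [r].
/b/ (between /r/ and /a/): no rule targets it → [b].
/a/ (between /b/ and /x/) occurs in an unstressed syllable → [ə] by rule 3.
/x/ — not in any rule's target class → [x].
/i/ (between /x/ and /ʃ/): rule 3 targets it, but not in an unstressed syllable → unchanged [i].
/ʃ/ (word-final): no rule targets it → [ʃ].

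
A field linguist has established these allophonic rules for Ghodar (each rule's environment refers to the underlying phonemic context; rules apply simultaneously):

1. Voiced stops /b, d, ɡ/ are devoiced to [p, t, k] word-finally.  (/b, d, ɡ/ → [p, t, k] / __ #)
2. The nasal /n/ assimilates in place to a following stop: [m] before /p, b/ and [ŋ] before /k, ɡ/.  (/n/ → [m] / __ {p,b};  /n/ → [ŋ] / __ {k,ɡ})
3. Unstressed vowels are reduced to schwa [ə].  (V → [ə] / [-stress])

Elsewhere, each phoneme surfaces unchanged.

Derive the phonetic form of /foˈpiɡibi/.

Rule 3 applies to /o/ (between /f/ and /p/: in an unstressed syllable) → [ə].
/i/ — between /p/ and /ɡ/; rule 3 does not apply here → [i].
/ɡ/ (between /i/ and /i/) fails the environment for rule 1, so it stays [ɡ].
/i/ meets the environment for rule 3 (in an unstressed syllable) → [ə].
/b/ (between /i/ and /i/) is in the target of rule 1 but the environment (word-finally) is not met → [b].
/i/ — word-final, in an unstressed syllable — surfaces as [ə] (rule 3).

[fəˈpiɡəbə]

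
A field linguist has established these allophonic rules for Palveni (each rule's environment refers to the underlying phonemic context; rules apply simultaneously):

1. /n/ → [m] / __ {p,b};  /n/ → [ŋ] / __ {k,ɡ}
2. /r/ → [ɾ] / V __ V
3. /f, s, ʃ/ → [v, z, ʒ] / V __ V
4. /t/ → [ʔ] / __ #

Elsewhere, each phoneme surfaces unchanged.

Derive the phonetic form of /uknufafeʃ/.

[uknuvaveʃ]

/n/ (between /k/ and /u/): rule 1 targets it, but not before a labial or velar stop → unchanged [n].
/f/ (between /u/ and /a/) occurs between two vowels → [v] by rule 3.
/f/ — between /a/ and /e/, between two vowels — surfaces as [v] (rule 3).
/ʃ/ (word-final) is in the target of rule 3 but the environment (between two vowels) is not met → [ʃ].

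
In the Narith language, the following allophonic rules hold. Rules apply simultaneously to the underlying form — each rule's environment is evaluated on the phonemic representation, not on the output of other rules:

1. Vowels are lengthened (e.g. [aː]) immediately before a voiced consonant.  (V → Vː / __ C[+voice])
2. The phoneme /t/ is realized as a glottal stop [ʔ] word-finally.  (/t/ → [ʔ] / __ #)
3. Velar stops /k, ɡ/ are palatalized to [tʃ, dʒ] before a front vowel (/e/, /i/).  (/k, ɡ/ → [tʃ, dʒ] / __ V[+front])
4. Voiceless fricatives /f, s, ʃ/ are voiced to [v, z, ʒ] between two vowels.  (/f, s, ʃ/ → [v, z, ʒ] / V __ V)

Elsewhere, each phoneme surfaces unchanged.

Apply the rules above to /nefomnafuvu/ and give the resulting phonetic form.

/e/ — between /n/ and /f/; rule 1 does not apply here → [e].
/f/ — between /e/ and /o/, between two vowels — surfaces as [v] (rule 4).
/o/ meets the environment for rule 1 (before a voiced consonant) → [oː].
/a/ (between /n/ and /f/): rule 1 targets it, but not before a voiced consonant → unchanged [a].
/f/ (between /a/ and /u/) occurs between two vowels → [v] by rule 4.
/u/ (between /f/ and /v/) occurs before a voiced consonant → [uː] by rule 1.
/u/ (word-final) is in the target of rule 1 but the environment (before a voiced consonant) is not met → [u].

[nevoːmnavuːvu]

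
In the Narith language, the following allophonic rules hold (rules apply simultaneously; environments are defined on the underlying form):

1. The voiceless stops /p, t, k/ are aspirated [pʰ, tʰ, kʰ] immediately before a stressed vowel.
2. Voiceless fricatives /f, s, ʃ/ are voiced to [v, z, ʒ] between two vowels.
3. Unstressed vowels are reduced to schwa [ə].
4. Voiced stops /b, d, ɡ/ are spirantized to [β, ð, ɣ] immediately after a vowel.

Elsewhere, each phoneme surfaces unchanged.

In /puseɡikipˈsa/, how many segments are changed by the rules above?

6

Segments that undergo a rule: /u/ → [ə] (rule 3); /s/ → [z] (rule 2); /e/ → [ə] (rule 3); /ɡ/ → [ɣ] (rule 4); /i/ → [ə] (rule 3); /i/ → [ə] (rule 3).
All other segments surface unchanged.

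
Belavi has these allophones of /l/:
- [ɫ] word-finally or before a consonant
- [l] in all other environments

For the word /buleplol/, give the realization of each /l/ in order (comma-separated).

[l], [l], [ɫ]

Occurrence 1 (position 3): no conditioning environment matches → elsewhere allophone [l].
Occurrence 2 (position 6): no conditioning environment matches → elsewhere allophone [l].
Occurrence 3 (position 8): word-finally or before a consonant → [ɫ].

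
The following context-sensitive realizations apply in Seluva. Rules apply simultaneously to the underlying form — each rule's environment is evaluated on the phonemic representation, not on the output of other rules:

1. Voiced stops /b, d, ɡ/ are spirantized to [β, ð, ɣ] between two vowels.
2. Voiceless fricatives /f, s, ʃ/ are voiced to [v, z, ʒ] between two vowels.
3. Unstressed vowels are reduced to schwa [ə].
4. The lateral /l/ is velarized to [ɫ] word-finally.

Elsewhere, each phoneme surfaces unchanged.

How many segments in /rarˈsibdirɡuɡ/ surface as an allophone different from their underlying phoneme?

3

Segments that undergo a rule: /a/ → [ə] (rule 3); /i/ → [ə] (rule 3); /u/ → [ə] (rule 3).
All other segments surface unchanged.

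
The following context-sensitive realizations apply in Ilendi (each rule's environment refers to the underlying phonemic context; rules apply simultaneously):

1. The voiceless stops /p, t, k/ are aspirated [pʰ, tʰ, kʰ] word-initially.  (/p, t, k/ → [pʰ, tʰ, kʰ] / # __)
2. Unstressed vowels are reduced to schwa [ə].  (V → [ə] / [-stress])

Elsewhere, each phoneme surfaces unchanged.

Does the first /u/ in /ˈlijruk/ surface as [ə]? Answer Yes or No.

Yes

/u/ (between /r/ and /k/) occurs in an unstressed syllable → [ə] by rule 2.
The actual realization is [ə], which matches [ə].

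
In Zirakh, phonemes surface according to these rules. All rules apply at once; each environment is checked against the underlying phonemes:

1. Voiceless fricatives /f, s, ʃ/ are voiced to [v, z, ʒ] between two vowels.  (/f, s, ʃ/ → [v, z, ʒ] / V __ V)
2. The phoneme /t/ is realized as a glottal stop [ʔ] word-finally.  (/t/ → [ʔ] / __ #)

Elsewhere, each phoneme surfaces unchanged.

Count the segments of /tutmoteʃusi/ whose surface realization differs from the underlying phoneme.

2

Segments that undergo a rule: /ʃ/ → [ʒ] (rule 1); /s/ → [z] (rule 1).
All other segments surface unchanged.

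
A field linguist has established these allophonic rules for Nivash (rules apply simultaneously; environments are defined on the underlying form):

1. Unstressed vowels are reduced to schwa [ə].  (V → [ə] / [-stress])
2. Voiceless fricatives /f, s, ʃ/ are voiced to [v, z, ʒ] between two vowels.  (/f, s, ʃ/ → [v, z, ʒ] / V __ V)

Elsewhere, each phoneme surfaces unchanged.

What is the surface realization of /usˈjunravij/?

[əsˈjunrəvəj]

/u/ (word-initial): in an unstressed syllable, so rule 1 applies → [ə].
/s/ (between /u/ and /j/) is in the target of rule 2 but the environment (between two vowels) is not met → [s].
/u/ — between /j/ and /n/; rule 1 does not apply here → [u].
/a/ meets the environment for rule 1 (in an unstressed syllable) → [ə].
/i/ meets the environment for rule 1 (in an unstressed syllable) → [ə].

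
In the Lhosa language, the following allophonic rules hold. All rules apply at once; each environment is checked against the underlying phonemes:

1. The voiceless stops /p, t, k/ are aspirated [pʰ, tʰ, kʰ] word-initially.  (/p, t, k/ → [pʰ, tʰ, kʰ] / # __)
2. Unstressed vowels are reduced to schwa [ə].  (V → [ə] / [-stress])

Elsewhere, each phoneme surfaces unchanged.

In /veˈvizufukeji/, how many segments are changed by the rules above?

5

Segments that undergo a rule: /e/ → [ə] (rule 2); /u/ → [ə] (rule 2); /u/ → [ə] (rule 2); /e/ → [ə] (rule 2); /i/ → [ə] (rule 2).
All other segments surface unchanged.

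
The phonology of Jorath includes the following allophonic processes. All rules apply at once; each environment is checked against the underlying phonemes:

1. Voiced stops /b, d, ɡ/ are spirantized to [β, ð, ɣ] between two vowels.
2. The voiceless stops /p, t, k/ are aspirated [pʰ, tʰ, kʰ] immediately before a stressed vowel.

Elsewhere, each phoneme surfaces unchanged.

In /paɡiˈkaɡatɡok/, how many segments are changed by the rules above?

3

Segments that undergo a rule: /ɡ/ → [ɣ] (rule 1); /k/ → [kʰ] (rule 2); /ɡ/ → [ɣ] (rule 1).
All other segments surface unchanged.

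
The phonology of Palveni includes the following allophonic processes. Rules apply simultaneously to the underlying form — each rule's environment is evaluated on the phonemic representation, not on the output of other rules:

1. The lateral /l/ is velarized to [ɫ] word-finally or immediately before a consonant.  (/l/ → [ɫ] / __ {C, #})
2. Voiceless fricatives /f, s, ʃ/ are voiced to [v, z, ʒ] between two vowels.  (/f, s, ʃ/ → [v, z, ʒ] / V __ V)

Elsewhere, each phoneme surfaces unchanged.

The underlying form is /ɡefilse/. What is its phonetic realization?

[ɡeviɫse]

/ɡ/ (word-initial): no rule targets it → [ɡ].
/e/ (between /ɡ/ and /f/): no rule targets it → [e].
/f/ (between /e/ and /i/): between two vowels, so rule 2 applies → [v].
/i/ — not in any rule's target class → [i].
/l/ — between /i/ and /s/, word-finally or immediately before a consonant — surfaces as [ɫ] (rule 1).
/s/ (between /l/ and /e/) is in the target of rule 2 but the environment (between two vowels) is not met → [s].
/e/ (word-final) is unaffected → [e].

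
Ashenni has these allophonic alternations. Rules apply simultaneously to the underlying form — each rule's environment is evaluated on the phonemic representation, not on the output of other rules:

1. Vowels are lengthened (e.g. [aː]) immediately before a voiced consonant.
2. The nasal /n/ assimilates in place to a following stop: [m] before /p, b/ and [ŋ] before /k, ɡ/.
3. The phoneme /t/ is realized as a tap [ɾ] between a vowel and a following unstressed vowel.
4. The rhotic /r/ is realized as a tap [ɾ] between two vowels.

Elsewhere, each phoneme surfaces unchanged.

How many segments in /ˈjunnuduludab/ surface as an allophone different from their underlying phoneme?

5

Segments that undergo a rule: /u/ → [uː] (rule 1); /u/ → [uː] (rule 1); /u/ → [uː] (rule 1); /u/ → [uː] (rule 1); /a/ → [aː] (rule 1).
All other segments surface unchanged.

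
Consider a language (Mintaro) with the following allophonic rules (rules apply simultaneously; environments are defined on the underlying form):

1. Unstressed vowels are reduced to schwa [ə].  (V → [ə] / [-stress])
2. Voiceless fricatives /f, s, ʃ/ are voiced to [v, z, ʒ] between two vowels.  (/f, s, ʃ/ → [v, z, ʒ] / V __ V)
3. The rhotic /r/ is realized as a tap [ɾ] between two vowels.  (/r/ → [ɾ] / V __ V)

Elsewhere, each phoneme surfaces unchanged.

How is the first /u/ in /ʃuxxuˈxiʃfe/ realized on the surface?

[ə]

/u/ (between /ʃ/ and /x/) occurs in an unstressed syllable → [ə] by rule 1.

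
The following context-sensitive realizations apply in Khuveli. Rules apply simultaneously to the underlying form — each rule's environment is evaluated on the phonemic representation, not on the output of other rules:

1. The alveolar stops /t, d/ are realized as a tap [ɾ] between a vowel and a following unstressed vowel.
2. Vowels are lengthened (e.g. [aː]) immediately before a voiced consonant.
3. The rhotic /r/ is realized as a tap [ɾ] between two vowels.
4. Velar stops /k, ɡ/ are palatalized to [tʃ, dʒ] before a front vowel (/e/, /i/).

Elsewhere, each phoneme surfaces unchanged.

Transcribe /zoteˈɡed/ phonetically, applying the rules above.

[zoɾeːˈdʒeːd]

/z/ — not in any rule's target class → [z].
/o/ — between /z/ and /t/; rule 2 does not apply here → [o].
/t/ meets the environment for rule 1 (between a vowel and a following unstressed vowel) → [ɾ].
/e/ (between /t/ and /ɡ/) occurs before a voiced consonant → [eː] by rule 2.
/ɡ/ — between /e/ and /e/, before a front vowel — surfaces as [dʒ] (rule 4).
Rule 2 applies to /e/ (between /ɡ/ and /d/: before a voiced consonant) → [eː].
/d/ (word-final): rule 1 targets it, but not between a vowel and a following unstressed vowel → unchanged [d].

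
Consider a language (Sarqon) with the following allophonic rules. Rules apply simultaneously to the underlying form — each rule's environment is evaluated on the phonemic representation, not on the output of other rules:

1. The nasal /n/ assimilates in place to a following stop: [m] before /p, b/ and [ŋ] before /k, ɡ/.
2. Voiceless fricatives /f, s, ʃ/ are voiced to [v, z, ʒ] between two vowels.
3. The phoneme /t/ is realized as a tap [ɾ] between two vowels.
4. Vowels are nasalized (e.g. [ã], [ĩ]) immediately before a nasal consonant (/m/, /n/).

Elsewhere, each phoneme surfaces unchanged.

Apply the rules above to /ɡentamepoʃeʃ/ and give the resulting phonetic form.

[ɡẽntãmepoʒeʃ]

/ɡ/ — not in any rule's target class → [ɡ].
Rule 4 applies to /e/ (between /ɡ/ and /n/: before a nasal consonant) → [ẽ].
/n/ (between /e/ and /t/) is in the target of rule 1 but the environment (before a labial or velar stop) is not met → [n].
/t/ (between /n/ and /a/): rule 3 targets it, but not between two vowels → unchanged [t].
Rule 4 applies to /a/ (between /t/ and /m/: before a nasal consonant) → [ã].
/m/ (between /a/ and /e/) is unaffected → [m].
/e/ — between /m/ and /p/; rule 4 does not apply here → [e].
/p/ (between /e/ and /o/) is unaffected → [p].
/o/ — between /p/ and /ʃ/; rule 4 does not apply here → [o].
Rule 2 applies to /ʃ/ (between /o/ and /e/: between two vowels) → [ʒ].
/e/ (between /ʃ/ and /ʃ/) fails the environment for rule 4, so it stays [e].
/ʃ/ (word-final): rule 2 targets it, but not between two vowels → unchanged [ʃ].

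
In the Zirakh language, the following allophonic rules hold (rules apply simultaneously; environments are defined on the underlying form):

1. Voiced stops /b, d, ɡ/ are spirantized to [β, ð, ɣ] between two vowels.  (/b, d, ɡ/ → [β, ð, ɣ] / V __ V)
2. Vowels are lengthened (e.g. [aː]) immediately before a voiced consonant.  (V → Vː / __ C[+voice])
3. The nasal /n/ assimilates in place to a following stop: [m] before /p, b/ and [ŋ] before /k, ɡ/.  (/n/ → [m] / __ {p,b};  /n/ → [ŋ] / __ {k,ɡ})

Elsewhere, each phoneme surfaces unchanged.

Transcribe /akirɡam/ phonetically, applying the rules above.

/a/ (word-initial) is in the target of rule 2 but the environment (before a voiced consonant) is not met → [a].
/k/ (between /a/ and /i/) is unaffected → [k].
/i/ (between /k/ and /r/): before a voiced consonant, so rule 2 applies → [iː].
/r/ (between /i/ and /ɡ/): no rule targets it → [r].
/ɡ/ — between /r/ and /a/; rule 1 does not apply here → [ɡ].
Rule 2 applies to /a/ (between /ɡ/ and /m/: before a voiced consonant) → [aː].
/m/ stays [m].

[akiːrɡaːm]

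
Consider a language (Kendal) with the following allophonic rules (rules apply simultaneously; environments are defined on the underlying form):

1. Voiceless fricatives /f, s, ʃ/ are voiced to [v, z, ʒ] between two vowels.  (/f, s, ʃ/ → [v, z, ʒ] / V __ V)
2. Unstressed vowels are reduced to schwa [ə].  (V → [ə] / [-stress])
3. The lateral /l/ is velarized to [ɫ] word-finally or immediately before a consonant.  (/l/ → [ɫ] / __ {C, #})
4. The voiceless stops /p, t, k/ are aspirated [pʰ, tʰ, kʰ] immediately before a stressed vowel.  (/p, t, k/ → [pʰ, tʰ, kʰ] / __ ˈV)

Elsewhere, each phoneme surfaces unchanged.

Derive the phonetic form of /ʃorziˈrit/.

/ʃ/ (word-initial): rule 1 targets it, but not between two vowels → unchanged [ʃ].
/o/ meets the environment for rule 2 (in an unstressed syllable) → [ə].
/r/ (between /o/ and /z/) is unaffected → [r].
/z/ (between /r/ and /i/) is unaffected → [z].
/i/ — between /z/ and /r/, in an unstressed syllable — surfaces as [ə] (rule 2).
/r/ — not in any rule's target class → [r].
/i/ (between /r/ and /t/) is in the target of rule 2 but the environment (in an unstressed syllable) is not met → [i].
/t/ — word-final; rule 4 does not apply here → [t].

[ʃərzəˈrit]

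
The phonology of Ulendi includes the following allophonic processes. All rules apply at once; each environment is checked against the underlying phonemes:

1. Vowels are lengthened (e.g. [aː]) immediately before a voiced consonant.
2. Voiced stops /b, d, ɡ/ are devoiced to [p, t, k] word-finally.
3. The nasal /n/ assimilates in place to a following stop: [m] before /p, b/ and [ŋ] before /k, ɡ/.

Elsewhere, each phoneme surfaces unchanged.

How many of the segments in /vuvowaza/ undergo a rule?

Segments that undergo a rule: /u/ → [uː] (rule 1); /o/ → [oː] (rule 1); /a/ → [aː] (rule 1).
All other segments surface unchanged.

3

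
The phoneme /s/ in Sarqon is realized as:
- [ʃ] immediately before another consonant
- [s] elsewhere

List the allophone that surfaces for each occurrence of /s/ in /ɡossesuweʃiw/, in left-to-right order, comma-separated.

Occurrence 1 (position 3): immediately before another consonant → [ʃ].
Occurrence 2 (position 4): no conditioning environment matches → elsewhere allophone [s].
Occurrence 3 (position 6): no conditioning environment matches → elsewhere allophone [s].

[ʃ], [s], [s]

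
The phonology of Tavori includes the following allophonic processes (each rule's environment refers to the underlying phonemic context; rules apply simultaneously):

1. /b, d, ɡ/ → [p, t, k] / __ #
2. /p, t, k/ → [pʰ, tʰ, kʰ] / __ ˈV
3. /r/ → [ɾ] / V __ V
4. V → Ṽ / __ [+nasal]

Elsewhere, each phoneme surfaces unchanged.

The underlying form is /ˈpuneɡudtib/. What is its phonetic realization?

[ˈpʰũneɡudtip]

/p/ (word-initial): immediately before a stressed vowel, so rule 2 applies → [pʰ].
/u/ — between /p/ and /n/, before a nasal consonant — surfaces as [ũ] (rule 4).
/n/ (between /u/ and /e/) is unaffected → [n].
/e/ (between /n/ and /ɡ/) is in the target of rule 4 but the environment (before a nasal consonant) is not met → [e].
/ɡ/ — between /e/ and /u/; rule 1 does not apply here → [ɡ].
/u/ — between /ɡ/ and /d/; rule 4 does not apply here → [u].
/d/ (between /u/ and /t/) is in the target of rule 1 but the environment (word-finally) is not met → [d].
/t/ (between /d/ and /i/) fails the environment for rule 2, so it stays [t].
/i/ (between /t/ and /b/): rule 4 targets it, but not before a nasal consonant → unchanged [i].
Rule 1 applies to /b/ (word-final: word-finally) → [p].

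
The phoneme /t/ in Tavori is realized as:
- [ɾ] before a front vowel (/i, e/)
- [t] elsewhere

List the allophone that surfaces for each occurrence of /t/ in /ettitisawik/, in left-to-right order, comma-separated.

[t], [ɾ], [ɾ]

Occurrence 1 (position 2): no conditioning environment matches → elsewhere allophone [t].
Occurrence 2 (position 3): before a front vowel (/i, e/) → [ɾ].
Occurrence 3 (position 5): before a front vowel (/i, e/) → [ɾ].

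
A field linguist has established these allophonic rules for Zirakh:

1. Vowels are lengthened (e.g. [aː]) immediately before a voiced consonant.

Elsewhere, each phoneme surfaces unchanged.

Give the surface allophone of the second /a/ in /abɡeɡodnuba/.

[a]

/a/ (word-final) fails the environment for rule 1, so it stays [a].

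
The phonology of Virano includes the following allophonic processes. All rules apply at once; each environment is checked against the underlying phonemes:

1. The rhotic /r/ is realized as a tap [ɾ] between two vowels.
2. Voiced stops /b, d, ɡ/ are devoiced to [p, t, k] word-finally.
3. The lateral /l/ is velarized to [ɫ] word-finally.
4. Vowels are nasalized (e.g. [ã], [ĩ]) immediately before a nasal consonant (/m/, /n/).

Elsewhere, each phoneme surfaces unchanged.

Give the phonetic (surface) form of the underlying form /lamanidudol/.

[lãmãnidudoɫ]

/l/ — word-initial; rule 3 does not apply here → [l].
/a/ — between /l/ and /m/, before a nasal consonant — surfaces as [ã] (rule 4).
/m/ — not in any rule's target class → [m].
/a/ meets the environment for rule 4 (before a nasal consonant) → [ã].
/n/ stays [n].
/i/ (between /n/ and /d/) fails the environment for rule 4, so it stays [i].
/d/ — between /i/ and /u/; rule 2 does not apply here → [d].
/u/ (between /d/ and /d/): rule 4 targets it, but not before a nasal consonant → unchanged [u].
/d/ (between /u/ and /o/) is in the target of rule 2 but the environment (word-finally) is not met → [d].
/o/ — between /d/ and /l/; rule 4 does not apply here → [o].
/l/ meets the environment for rule 3 (word-finally) → [ɫ].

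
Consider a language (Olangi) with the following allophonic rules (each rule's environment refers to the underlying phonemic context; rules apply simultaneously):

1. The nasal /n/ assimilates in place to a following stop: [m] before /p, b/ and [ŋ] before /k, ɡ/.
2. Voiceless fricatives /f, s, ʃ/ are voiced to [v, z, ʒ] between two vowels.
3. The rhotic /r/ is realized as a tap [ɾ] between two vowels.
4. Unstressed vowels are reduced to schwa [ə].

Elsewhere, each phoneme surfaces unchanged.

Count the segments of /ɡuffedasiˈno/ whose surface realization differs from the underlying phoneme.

5

Segments that undergo a rule: /u/ → [ə] (rule 4); /e/ → [ə] (rule 4); /a/ → [ə] (rule 4); /s/ → [z] (rule 2); /i/ → [ə] (rule 4).
All other segments surface unchanged.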